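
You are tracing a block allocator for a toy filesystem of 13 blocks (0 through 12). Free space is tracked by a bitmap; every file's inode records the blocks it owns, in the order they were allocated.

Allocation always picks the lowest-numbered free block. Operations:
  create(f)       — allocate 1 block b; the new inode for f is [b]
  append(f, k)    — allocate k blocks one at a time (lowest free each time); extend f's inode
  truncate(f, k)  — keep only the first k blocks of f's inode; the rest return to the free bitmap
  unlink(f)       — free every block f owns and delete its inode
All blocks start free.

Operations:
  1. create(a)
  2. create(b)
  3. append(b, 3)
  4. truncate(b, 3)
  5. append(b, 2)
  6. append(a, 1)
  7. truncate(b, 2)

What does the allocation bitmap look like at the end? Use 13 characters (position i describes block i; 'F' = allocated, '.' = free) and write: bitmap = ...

  1. create(a)  ⇒  F............  {a→[0]}
  2. create(b)  ⇒  FF...........  {a→[0]; b→[1]}
  3. append(b, 3)  ⇒  FFFFF........  {a→[0]; b→[1, 2, 3, 4]}
  4. truncate(b, 3)  ⇒  FFFF.........  {a→[0]; b→[1, 2, 3]}
  5. append(b, 2)  ⇒  FFFFFF.......  {a→[0]; b→[1, 2, 3, 4, 5]}
  6. append(a, 1)  ⇒  FFFFFFF......  {a→[0, 6]; b→[1, 2, 3, 4, 5]}
  7. truncate(b, 2)  ⇒  FFF...F......  {a→[0, 6]; b→[1, 2]}

bitmap = FFF...F......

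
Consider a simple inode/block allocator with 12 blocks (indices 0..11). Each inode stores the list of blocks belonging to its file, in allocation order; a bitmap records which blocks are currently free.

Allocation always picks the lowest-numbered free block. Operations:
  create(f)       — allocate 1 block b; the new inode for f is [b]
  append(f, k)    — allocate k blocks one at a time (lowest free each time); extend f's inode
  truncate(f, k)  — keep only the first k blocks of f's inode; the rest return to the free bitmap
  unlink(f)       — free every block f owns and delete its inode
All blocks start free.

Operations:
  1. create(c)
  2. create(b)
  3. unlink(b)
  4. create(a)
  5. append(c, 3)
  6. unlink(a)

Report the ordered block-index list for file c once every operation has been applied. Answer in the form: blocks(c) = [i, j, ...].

blocks(c) = [0, 2, 3, 4]

  1. create(c)  ⇒  F...........  {c→[0]}
  2. create(b)  ⇒  FF..........  {b→[1]; c→[0]}
  3. unlink(b)  ⇒  F...........  {c→[0]}
  4. create(a)  ⇒  FF..........  {a→[1]; c→[0]}
  5. append(c, 3)  ⇒  FFFFF.......  {a→[1]; c→[0, 2, 3, 4]}
  6. unlink(a)  ⇒  F.FFF.......  {c→[0, 2, 3, 4]}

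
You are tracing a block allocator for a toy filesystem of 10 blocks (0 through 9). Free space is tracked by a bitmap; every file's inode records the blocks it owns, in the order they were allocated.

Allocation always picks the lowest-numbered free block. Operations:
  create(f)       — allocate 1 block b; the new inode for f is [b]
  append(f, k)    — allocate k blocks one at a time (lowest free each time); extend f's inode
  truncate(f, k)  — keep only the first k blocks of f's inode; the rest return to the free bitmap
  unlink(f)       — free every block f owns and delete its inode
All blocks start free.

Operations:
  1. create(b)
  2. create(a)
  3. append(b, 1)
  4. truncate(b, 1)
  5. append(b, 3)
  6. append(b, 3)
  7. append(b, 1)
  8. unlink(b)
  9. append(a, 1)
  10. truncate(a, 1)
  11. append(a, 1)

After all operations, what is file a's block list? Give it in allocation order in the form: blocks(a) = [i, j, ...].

blocks(a) = [1, 0]

after create(b) → b:[0]  free=[F.........]
after create(a) → a:[1], b:[0]  free=[FF........]
after append(b, 1) → a:[1], b:[0, 2]  free=[FFF.......]
after truncate(b, 1) → a:[1], b:[0]  free=[FF........]
after append(b, 3) → a:[1], b:[0, 2, 3, 4]  free=[FFFFF.....]
after append(b, 3) → a:[1], b:[0, 2, 3, 4, 5, 6, 7]  free=[FFFFFFFF..]
after append(b, 1) → a:[1], b:[0, 2, 3, 4, 5, 6, 7, 8]  free=[FFFFFFFFF.]
after unlink(b) → a:[1]  free=[.F........]
after append(a, 1) → a:[1, 0]  free=[FF........]
after truncate(a, 1) → a:[1]  free=[.F........]
after append(a, 1) → a:[1, 0]  free=[FF........]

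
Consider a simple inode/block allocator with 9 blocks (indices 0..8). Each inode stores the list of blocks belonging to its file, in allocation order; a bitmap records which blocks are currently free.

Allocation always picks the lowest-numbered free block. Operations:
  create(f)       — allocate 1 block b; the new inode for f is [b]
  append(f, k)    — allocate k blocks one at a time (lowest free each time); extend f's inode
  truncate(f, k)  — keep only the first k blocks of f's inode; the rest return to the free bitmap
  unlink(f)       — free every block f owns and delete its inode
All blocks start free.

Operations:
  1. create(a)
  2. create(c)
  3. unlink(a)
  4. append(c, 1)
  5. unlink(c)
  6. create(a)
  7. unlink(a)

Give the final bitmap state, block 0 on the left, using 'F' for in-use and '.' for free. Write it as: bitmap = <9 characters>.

create(a): bitmap=F........ | a=[0]
create(c): bitmap=FF....... | a=[0] c=[1]
unlink(a): bitmap=.F....... | c=[1]
append(c, 1): bitmap=FF....... | c=[1, 0]
unlink(c): bitmap=......... | 
create(a): bitmap=F........ | a=[0]
unlink(a): bitmap=......... | 

bitmap = .........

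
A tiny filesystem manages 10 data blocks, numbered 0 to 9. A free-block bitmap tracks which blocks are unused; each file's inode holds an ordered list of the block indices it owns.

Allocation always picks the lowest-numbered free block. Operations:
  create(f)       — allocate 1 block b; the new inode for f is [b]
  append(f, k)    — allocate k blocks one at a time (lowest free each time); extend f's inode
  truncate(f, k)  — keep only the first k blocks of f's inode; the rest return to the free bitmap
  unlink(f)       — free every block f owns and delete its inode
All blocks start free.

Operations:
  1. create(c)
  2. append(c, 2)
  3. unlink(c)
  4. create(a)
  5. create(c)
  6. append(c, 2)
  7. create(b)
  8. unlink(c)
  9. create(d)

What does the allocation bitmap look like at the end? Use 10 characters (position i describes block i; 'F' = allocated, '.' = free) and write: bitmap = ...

bitmap = FF..F.....

  1. create(c)  ⇒  F.........  {c→[0]}
  2. append(c, 2)  ⇒  FFF.......  {c→[0, 1, 2]}
  3. unlink(c)  ⇒  ..........  {}
  4. create(a)  ⇒  F.........  {a→[0]}
  5. create(c)  ⇒  FF........  {a→[0]; c→[1]}
  6. append(c, 2)  ⇒  FFFF......  {a→[0]; c→[1, 2, 3]}
  7. create(b)  ⇒  FFFFF.....  {a→[0]; b→[4]; c→[1, 2, 3]}
  8. unlink(c)  ⇒  F...F.....  {a→[0]; b→[4]}
  9. create(d)  ⇒  FF..F.....  {a→[0]; b→[4]; d→[1]}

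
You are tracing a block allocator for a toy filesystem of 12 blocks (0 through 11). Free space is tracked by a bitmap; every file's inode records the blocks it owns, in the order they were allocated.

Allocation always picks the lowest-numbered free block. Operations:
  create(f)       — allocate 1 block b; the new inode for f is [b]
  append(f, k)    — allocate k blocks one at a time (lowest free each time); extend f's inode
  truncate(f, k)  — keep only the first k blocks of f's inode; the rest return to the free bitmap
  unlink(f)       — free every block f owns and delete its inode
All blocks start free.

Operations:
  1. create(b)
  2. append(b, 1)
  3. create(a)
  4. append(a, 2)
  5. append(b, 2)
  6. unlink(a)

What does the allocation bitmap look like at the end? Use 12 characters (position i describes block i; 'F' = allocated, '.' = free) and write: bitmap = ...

bitmap = FF...FF.....

  1. create(b)  ⇒  F...........  {b→[0]}
  2. append(b, 1)  ⇒  FF..........  {b→[0, 1]}
  3. create(a)  ⇒  FFF.........  {a→[2]; b→[0, 1]}
  4. append(a, 2)  ⇒  FFFFF.......  {a→[2, 3, 4]; b→[0, 1]}
  5. append(b, 2)  ⇒  FFFFFFF.....  {a→[2, 3, 4]; b→[0, 1, 5, 6]}
  6. unlink(a)  ⇒  FF...FF.....  {b→[0, 1, 5, 6]}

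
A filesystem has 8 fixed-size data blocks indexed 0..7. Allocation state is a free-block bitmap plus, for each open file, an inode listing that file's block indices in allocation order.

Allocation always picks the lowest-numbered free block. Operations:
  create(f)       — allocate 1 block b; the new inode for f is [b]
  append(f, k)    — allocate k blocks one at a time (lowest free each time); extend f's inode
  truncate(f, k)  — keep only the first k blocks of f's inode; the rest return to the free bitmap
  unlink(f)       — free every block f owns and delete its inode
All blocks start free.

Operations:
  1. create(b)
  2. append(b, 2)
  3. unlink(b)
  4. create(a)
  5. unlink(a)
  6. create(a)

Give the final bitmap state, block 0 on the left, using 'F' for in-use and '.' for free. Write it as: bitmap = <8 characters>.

bitmap = F.......

[1] create(b) — b=0 (map F.......)
[2] append(b, 2) — b=0,1,2 (map FFF.....)
[3] unlink(b) —  (map ........)
[4] create(a) — a=0 (map F.......)
[5] unlink(a) —  (map ........)
[6] create(a) — a=0 (map F.......)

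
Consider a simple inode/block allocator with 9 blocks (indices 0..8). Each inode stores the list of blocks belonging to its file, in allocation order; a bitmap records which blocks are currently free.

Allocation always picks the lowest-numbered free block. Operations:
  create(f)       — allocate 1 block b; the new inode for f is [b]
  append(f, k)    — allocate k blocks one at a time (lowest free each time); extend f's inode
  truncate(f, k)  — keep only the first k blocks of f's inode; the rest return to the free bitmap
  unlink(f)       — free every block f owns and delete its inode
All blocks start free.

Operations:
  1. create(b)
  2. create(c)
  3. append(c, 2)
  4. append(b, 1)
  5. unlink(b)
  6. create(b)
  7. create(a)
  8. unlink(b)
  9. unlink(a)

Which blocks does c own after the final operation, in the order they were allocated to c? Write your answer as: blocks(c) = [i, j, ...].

blocks(c) = [1, 2, 3]

  1. create(b)  ⇒  F........  {b→[0]}
  2. create(c)  ⇒  FF.......  {b→[0]; c→[1]}
  3. append(c, 2)  ⇒  FFFF.....  {b→[0]; c→[1, 2, 3]}
  4. append(b, 1)  ⇒  FFFFF....  {b→[0, 4]; c→[1, 2, 3]}
  5. unlink(b)  ⇒  .FFF.....  {c→[1, 2, 3]}
  6. create(b)  ⇒  FFFF.....  {b→[0]; c→[1, 2, 3]}
  7. create(a)  ⇒  FFFFF....  {a→[4]; b→[0]; c→[1, 2, 3]}
  8. unlink(b)  ⇒  .FFFF....  {a→[4]; c→[1, 2, 3]}
  9. unlink(a)  ⇒  .FFF.....  {c→[1, 2, 3]}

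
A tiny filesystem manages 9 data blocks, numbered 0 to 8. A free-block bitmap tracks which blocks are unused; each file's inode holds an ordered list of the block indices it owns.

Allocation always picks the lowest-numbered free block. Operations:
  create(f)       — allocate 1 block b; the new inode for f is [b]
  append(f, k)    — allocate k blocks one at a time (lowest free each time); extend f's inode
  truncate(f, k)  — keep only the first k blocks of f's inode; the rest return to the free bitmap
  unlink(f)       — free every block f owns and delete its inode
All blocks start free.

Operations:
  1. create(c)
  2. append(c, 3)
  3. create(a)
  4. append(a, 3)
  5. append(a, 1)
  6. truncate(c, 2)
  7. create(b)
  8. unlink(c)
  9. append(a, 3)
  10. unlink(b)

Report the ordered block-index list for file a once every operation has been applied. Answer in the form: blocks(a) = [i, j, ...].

blocks(a) = [4, 5, 6, 7, 8, 0, 1, 3]

[1] create(c) — c=0 (map F........)
[2] append(c, 3) — c=0,1,2,3 (map FFFF.....)
[3] create(a) — a=4 c=0,1,2,3 (map FFFFF....)
[4] append(a, 3) — a=4,5,6,7 c=0,1,2,3 (map FFFFFFFF.)
[5] append(a, 1) — a=4,5,6,7,8 c=0,1,2,3 (map FFFFFFFFF)
[6] truncate(c, 2) — a=4,5,6,7,8 c=0,1 (map FF..FFFFF)
[7] create(b) — a=4,5,6,7,8 b=2 c=0,1 (map FFF.FFFFF)
[8] unlink(c) — a=4,5,6,7,8 b=2 (map ..F.FFFFF)
[9] append(a, 3) — a=4,5,6,7,8,0,1,3 b=2 (map FFFFFFFFF)
[10] unlink(b) — a=4,5,6,7,8,0,1,3 (map FF.FFFFFF)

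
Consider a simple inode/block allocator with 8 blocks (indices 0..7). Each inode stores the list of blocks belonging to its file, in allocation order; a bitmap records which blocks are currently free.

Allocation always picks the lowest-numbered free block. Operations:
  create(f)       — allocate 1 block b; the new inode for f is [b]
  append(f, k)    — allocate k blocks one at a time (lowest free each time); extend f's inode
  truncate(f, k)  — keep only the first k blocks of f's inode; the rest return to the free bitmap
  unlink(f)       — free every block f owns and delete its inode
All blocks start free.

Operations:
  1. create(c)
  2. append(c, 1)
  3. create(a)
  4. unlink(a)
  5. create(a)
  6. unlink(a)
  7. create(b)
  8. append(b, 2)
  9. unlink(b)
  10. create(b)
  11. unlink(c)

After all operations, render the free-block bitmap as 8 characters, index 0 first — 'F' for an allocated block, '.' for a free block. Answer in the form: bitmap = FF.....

bitmap = ..F.....

[1] create(c) — c=0 (map F.......)
[2] append(c, 1) — c=0,1 (map FF......)
[3] create(a) — a=2 c=0,1 (map FFF.....)
[4] unlink(a) — c=0,1 (map FF......)
[5] create(a) — a=2 c=0,1 (map FFF.....)
[6] unlink(a) — c=0,1 (map FF......)
[7] create(b) — b=2 c=0,1 (map FFF.....)
[8] append(b, 2) — b=2,3,4 c=0,1 (map FFFFF...)
[9] unlink(b) — c=0,1 (map FF......)
[10] create(b) — b=2 c=0,1 (map FFF.....)
[11] unlink(c) — b=2 (map ..F.....)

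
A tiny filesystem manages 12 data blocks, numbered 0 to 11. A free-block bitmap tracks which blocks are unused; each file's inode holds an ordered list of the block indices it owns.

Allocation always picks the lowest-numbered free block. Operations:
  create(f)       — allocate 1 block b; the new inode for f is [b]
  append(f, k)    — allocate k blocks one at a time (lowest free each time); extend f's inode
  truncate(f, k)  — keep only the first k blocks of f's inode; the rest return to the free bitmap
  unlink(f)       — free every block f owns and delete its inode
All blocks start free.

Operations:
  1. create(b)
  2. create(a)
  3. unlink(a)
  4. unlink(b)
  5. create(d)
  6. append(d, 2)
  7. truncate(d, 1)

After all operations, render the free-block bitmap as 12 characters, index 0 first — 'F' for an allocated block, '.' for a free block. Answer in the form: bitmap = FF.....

bitmap = F...........

after create(b) → b:[0]  free=[F...........]
after create(a) → a:[1], b:[0]  free=[FF..........]
after unlink(a) → b:[0]  free=[F...........]
after unlink(b) →   free=[............]
after create(d) → d:[0]  free=[F...........]
after append(d, 2) → d:[0, 1, 2]  free=[FFF.........]
after truncate(d, 1) → d:[0]  free=[F...........]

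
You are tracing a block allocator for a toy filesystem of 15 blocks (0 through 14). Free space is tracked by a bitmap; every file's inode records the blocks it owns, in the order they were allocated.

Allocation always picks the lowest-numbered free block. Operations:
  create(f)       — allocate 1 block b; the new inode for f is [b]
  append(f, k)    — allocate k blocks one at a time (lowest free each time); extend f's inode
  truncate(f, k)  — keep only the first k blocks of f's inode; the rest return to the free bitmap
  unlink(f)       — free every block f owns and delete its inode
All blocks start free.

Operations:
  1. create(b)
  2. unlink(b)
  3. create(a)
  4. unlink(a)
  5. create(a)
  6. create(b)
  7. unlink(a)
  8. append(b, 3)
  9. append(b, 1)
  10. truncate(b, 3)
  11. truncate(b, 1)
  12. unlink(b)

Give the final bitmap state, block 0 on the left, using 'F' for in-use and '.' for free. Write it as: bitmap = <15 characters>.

[1] create(b) — b=0 (map F..............)
[2] unlink(b) —  (map ...............)
[3] create(a) — a=0 (map F..............)
[4] unlink(a) —  (map ...............)
[5] create(a) — a=0 (map F..............)
[6] create(b) — a=0 b=1 (map FF.............)
[7] unlink(a) — b=1 (map .F.............)
[8] append(b, 3) — b=1,0,2,3 (map FFFF...........)
[9] append(b, 1) — b=1,0,2,3,4 (map FFFFF..........)
[10] truncate(b, 3) — b=1,0,2 (map FFF............)
[11] truncate(b, 1) — b=1 (map .F.............)
[12] unlink(b) —  (map ...............)

bitmap = ...............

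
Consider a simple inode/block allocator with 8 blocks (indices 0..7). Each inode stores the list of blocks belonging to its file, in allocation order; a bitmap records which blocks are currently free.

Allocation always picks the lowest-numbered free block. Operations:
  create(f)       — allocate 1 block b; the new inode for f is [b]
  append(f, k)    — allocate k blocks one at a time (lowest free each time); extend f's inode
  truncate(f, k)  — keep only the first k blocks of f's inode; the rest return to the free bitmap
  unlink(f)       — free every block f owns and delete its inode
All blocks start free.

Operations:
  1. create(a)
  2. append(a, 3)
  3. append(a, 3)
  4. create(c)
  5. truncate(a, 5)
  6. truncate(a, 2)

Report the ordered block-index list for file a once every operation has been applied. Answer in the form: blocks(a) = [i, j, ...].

  1. create(a)  ⇒  F.......  {a→[0]}
  2. append(a, 3)  ⇒  FFFF....  {a→[0, 1, 2, 3]}
  3. append(a, 3)  ⇒  FFFFFFF.  {a→[0, 1, 2, 3, 4, 5, 6]}
  4. create(c)  ⇒  FFFFFFFF  {a→[0, 1, 2, 3, 4, 5, 6]; c→[7]}
  5. truncate(a, 5)  ⇒  FFFFF..F  {a→[0, 1, 2, 3, 4]; c→[7]}
  6. truncate(a, 2)  ⇒  FF.....F  {a→[0, 1]; c→[7]}

blocks(a) = [0, 1]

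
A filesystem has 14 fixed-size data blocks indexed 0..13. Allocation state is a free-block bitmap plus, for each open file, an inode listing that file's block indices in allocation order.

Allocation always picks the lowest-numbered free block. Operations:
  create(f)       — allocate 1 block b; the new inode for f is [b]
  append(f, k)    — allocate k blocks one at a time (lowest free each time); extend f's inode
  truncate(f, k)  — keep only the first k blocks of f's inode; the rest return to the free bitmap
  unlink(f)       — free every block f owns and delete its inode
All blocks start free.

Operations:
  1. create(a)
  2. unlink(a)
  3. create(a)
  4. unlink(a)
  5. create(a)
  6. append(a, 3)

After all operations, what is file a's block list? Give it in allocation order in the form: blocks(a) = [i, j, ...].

create(a): bitmap=F............. | a=[0]
unlink(a): bitmap=.............. | 
create(a): bitmap=F............. | a=[0]
unlink(a): bitmap=.............. | 
create(a): bitmap=F............. | a=[0]
append(a, 3): bitmap=FFFF.......... | a=[0, 1, 2, 3]

blocks(a) = [0, 1, 2, 3]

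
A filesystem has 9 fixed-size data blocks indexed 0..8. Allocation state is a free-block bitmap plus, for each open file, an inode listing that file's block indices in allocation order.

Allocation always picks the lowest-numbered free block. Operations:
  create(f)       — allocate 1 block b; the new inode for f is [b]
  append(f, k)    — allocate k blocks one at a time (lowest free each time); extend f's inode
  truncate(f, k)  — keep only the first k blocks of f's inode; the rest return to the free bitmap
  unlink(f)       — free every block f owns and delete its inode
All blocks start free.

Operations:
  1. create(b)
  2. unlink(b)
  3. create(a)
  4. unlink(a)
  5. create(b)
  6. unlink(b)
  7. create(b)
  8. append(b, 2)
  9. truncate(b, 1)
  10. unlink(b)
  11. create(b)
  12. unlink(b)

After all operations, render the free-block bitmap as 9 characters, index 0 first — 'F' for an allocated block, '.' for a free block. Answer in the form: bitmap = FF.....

bitmap = .........

[1] create(b) — b=0 (map F........)
[2] unlink(b) —  (map .........)
[3] create(a) — a=0 (map F........)
[4] unlink(a) —  (map .........)
[5] create(b) — b=0 (map F........)
[6] unlink(b) —  (map .........)
[7] create(b) — b=0 (map F........)
[8] append(b, 2) — b=0,1,2 (map FFF......)
[9] truncate(b, 1) — b=0 (map F........)
[10] unlink(b) —  (map .........)
[11] create(b) — b=0 (map F........)
[12] unlink(b) —  (map .........)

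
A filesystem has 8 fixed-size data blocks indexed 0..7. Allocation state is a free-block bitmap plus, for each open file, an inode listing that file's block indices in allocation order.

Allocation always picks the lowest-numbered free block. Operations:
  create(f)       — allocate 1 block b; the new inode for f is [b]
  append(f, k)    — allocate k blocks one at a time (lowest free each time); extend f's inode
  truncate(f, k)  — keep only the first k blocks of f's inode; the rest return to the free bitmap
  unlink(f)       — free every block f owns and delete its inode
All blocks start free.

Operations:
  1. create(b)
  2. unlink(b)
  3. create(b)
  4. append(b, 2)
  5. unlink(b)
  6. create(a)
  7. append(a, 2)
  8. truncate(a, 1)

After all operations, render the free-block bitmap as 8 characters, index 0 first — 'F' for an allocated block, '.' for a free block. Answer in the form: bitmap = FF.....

bitmap = F.......

[1] create(b) — b=0 (map F.......)
[2] unlink(b) —  (map ........)
[3] create(b) — b=0 (map F.......)
[4] append(b, 2) — b=0,1,2 (map FFF.....)
[5] unlink(b) —  (map ........)
[6] create(a) — a=0 (map F.......)
[7] append(a, 2) — a=0,1,2 (map FFF.....)
[8] truncate(a, 1) — a=0 (map F.......)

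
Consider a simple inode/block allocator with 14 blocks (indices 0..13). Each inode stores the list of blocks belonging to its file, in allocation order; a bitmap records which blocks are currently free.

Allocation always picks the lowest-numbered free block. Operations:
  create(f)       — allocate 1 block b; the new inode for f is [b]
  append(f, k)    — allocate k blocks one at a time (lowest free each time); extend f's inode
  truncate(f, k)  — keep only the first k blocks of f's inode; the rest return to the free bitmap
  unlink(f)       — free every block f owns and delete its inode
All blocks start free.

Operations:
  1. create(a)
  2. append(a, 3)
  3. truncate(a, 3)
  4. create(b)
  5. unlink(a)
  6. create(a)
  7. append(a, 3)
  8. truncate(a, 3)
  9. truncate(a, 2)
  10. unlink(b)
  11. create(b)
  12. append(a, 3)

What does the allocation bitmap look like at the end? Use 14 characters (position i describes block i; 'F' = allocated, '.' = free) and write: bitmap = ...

after create(a) → a:[0]  free=[F.............]
after append(a, 3) → a:[0, 1, 2, 3]  free=[FFFF..........]
after truncate(a, 3) → a:[0, 1, 2]  free=[FFF...........]
after create(b) → a:[0, 1, 2], b:[3]  free=[FFFF..........]
after unlink(a) → b:[3]  free=[...F..........]
after create(a) → a:[0], b:[3]  free=[F..F..........]
after append(a, 3) → a:[0, 1, 2, 4], b:[3]  free=[FFFFF.........]
after truncate(a, 3) → a:[0, 1, 2], b:[3]  free=[FFFF..........]
after truncate(a, 2) → a:[0, 1], b:[3]  free=[FF.F..........]
after unlink(b) → a:[0, 1]  free=[FF............]
after create(b) → a:[0, 1], b:[2]  free=[FFF...........]
after append(a, 3) → a:[0, 1, 3, 4, 5], b:[2]  free=[FFFFFF........]

bitmap = FFFFFF........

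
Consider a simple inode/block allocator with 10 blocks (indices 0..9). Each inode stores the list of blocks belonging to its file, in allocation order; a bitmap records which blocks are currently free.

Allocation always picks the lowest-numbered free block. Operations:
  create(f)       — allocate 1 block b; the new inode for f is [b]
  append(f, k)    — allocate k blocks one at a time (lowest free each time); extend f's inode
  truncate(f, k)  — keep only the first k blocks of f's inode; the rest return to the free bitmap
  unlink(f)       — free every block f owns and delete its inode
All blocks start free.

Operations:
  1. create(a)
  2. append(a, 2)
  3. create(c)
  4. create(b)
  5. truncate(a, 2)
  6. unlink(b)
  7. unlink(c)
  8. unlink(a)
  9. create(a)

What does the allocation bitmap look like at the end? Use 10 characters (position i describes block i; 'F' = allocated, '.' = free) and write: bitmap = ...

create(a): bitmap=F......... | a=[0]
append(a, 2): bitmap=FFF....... | a=[0, 1, 2]
create(c): bitmap=FFFF...... | a=[0, 1, 2] c=[3]
create(b): bitmap=FFFFF..... | a=[0, 1, 2] b=[4] c=[3]
truncate(a, 2): bitmap=FF.FF..... | a=[0, 1] b=[4] c=[3]
unlink(b): bitmap=FF.F...... | a=[0, 1] c=[3]
unlink(c): bitmap=FF........ | a=[0, 1]
unlink(a): bitmap=.......... | 
create(a): bitmap=F......... | a=[0]

bitmap = F.........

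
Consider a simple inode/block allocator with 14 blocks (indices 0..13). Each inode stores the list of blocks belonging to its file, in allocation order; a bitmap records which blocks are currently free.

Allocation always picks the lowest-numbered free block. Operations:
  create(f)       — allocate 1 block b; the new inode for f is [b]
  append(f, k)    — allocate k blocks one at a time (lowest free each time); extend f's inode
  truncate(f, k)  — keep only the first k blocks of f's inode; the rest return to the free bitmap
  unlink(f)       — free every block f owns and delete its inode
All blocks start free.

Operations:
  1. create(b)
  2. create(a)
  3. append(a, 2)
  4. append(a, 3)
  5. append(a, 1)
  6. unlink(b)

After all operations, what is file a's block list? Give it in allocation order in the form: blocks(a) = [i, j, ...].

blocks(a) = [1, 2, 3, 4, 5, 6, 7]

  1. create(b)  ⇒  F.............  {b→[0]}
  2. create(a)  ⇒  FF............  {a→[1]; b→[0]}
  3. append(a, 2)  ⇒  FFFF..........  {a→[1, 2, 3]; b→[0]}
  4. append(a, 3)  ⇒  FFFFFFF.......  {a→[1, 2, 3, 4, 5, 6]; b→[0]}
  5. append(a, 1)  ⇒  FFFFFFFF......  {a→[1, 2, 3, 4, 5, 6, 7]; b→[0]}
  6. unlink(b)  ⇒  .FFFFFFF......  {a→[1, 2, 3, 4, 5, 6, 7]}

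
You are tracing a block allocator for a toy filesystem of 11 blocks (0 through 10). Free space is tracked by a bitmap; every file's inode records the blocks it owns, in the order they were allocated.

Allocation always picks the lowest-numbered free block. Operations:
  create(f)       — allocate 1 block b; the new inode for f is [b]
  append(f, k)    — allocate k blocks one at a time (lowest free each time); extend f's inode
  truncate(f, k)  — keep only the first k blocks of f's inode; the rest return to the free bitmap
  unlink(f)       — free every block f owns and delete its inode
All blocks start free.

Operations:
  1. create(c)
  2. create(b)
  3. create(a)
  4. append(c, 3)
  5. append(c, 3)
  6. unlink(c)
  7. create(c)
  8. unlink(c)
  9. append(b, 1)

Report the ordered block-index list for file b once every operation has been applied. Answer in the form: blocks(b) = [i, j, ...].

after create(c) → c:[0]  free=[F..........]
after create(b) → b:[1], c:[0]  free=[FF.........]
after create(a) → a:[2], b:[1], c:[0]  free=[FFF........]
after append(c, 3) → a:[2], b:[1], c:[0, 3, 4, 5]  free=[FFFFFF.....]
after append(c, 3) → a:[2], b:[1], c:[0, 3, 4, 5, 6, 7, 8]  free=[FFFFFFFFF..]
after unlink(c) → a:[2], b:[1]  free=[.FF........]
after create(c) → a:[2], b:[1], c:[0]  free=[FFF........]
after unlink(c) → a:[2], b:[1]  free=[.FF........]
after append(b, 1) → a:[2], b:[1, 0]  free=[FFF........]

blocks(b) = [1, 0]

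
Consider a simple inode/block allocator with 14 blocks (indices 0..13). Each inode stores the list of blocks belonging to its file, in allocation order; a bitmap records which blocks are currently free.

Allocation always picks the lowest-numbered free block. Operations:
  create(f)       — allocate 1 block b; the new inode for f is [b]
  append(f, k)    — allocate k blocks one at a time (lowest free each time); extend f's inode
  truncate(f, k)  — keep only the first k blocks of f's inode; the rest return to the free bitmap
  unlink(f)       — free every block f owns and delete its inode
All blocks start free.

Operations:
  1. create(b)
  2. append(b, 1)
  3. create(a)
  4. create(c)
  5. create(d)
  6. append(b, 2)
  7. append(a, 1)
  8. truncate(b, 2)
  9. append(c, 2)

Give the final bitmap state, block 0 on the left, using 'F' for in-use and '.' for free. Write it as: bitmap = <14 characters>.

  1. create(b)  ⇒  F.............  {b→[0]}
  2. append(b, 1)  ⇒  FF............  {b→[0, 1]}
  3. create(a)  ⇒  FFF...........  {a→[2]; b→[0, 1]}
  4. create(c)  ⇒  FFFF..........  {a→[2]; b→[0, 1]; c→[3]}
  5. create(d)  ⇒  FFFFF.........  {a→[2]; b→[0, 1]; c→[3]; d→[4]}
  6. append(b, 2)  ⇒  FFFFFFF.......  {a→[2]; b→[0, 1, 5, 6]; c→[3]; d→[4]}
  7. append(a, 1)  ⇒  FFFFFFFF......  {a→[2, 7]; b→[0, 1, 5, 6]; c→[3]; d→[4]}
  8. truncate(b, 2)  ⇒  FFFFF..F......  {a→[2, 7]; b→[0, 1]; c→[3]; d→[4]}
  9. append(c, 2)  ⇒  FFFFFFFF......  {a→[2, 7]; b→[0, 1]; c→[3, 5, 6]; d→[4]}

bitmap = FFFFFFFF......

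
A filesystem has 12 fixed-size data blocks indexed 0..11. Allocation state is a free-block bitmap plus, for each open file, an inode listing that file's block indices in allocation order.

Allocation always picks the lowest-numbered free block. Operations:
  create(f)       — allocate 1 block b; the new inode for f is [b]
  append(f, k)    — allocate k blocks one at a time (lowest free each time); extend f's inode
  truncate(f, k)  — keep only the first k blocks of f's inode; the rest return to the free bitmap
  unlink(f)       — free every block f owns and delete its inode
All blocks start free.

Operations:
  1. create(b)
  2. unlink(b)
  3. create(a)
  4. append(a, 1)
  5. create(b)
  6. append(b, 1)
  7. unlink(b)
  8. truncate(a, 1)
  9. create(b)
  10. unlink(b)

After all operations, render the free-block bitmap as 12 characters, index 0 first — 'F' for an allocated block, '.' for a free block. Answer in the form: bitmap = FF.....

after create(b) → b:[0]  free=[F...........]
after unlink(b) →   free=[............]
after create(a) → a:[0]  free=[F...........]
after append(a, 1) → a:[0, 1]  free=[FF..........]
after create(b) → a:[0, 1], b:[2]  free=[FFF.........]
after append(b, 1) → a:[0, 1], b:[2, 3]  free=[FFFF........]
after unlink(b) → a:[0, 1]  free=[FF..........]
after truncate(a, 1) → a:[0]  free=[F...........]
after create(b) → a:[0], b:[1]  free=[FF..........]
after unlink(b) → a:[0]  free=[F...........]

bitmap = F...........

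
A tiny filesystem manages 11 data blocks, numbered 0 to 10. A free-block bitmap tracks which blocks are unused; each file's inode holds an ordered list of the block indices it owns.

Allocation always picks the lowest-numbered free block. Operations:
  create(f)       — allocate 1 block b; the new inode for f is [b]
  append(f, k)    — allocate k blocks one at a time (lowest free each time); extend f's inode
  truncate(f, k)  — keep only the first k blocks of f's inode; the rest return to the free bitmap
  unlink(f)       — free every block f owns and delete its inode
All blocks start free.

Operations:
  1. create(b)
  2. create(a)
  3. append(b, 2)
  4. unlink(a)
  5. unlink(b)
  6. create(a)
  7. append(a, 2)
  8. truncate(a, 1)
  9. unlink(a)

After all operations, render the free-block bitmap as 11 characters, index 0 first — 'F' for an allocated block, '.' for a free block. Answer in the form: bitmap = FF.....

bitmap = ...........

[1] create(b) — b=0 (map F..........)
[2] create(a) — a=1 b=0 (map FF.........)
[3] append(b, 2) — a=1 b=0,2,3 (map FFFF.......)
[4] unlink(a) — b=0,2,3 (map F.FF.......)
[5] unlink(b) —  (map ...........)
[6] create(a) — a=0 (map F..........)
[7] append(a, 2) — a=0,1,2 (map FFF........)
[8] truncate(a, 1) — a=0 (map F..........)
[9] unlink(a) —  (map ...........)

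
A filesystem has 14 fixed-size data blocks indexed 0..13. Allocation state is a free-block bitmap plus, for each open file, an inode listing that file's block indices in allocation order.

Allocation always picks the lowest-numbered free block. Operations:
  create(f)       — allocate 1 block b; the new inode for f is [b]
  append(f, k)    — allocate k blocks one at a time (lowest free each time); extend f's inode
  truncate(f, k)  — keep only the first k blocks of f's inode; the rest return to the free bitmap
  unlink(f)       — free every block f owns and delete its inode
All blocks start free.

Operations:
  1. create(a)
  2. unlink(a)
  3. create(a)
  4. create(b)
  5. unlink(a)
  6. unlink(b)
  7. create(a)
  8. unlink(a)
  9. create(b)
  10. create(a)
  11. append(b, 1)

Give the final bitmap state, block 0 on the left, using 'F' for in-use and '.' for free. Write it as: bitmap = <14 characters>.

after create(a) → a:[0]  free=[F.............]
after unlink(a) →   free=[..............]
after create(a) → a:[0]  free=[F.............]
after create(b) → a:[0], b:[1]  free=[FF............]
after unlink(a) → b:[1]  free=[.F............]
after unlink(b) →   free=[..............]
after create(a) → a:[0]  free=[F.............]
after unlink(a) →   free=[..............]
after create(b) → b:[0]  free=[F.............]
after create(a) → a:[1], b:[0]  free=[FF............]
after append(b, 1) → a:[1], b:[0, 2]  free=[FFF...........]

bitmap = FFF...........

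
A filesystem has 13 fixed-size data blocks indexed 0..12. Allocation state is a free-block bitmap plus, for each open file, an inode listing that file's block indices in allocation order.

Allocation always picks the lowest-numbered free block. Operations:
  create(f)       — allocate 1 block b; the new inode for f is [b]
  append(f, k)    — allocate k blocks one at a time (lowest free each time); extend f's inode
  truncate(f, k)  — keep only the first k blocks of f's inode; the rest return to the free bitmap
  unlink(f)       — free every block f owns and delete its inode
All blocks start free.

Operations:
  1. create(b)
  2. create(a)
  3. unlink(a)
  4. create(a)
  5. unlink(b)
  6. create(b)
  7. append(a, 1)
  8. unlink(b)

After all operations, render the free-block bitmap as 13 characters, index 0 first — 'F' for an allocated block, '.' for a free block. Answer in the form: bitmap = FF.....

[1] create(b) — b=0 (map F............)
[2] create(a) — a=1 b=0 (map FF...........)
[3] unlink(a) — b=0 (map F............)
[4] create(a) — a=1 b=0 (map FF...........)
[5] unlink(b) — a=1 (map .F...........)
[6] create(b) — a=1 b=0 (map FF...........)
[7] append(a, 1) — a=1,2 b=0 (map FFF..........)
[8] unlink(b) — a=1,2 (map .FF..........)

bitmap = .FF..........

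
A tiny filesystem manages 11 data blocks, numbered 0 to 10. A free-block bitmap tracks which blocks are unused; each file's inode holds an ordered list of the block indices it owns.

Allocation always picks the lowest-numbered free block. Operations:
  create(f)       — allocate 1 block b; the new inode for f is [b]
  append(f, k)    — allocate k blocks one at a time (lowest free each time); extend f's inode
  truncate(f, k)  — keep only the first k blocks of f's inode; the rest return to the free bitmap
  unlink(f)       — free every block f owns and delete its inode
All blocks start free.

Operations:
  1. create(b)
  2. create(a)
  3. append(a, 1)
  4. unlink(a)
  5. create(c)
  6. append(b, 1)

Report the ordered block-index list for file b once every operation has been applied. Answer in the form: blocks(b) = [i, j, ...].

blocks(b) = [0, 2]

after create(b) → b:[0]  free=[F..........]
after create(a) → a:[1], b:[0]  free=[FF.........]
after append(a, 1) → a:[1, 2], b:[0]  free=[FFF........]
after unlink(a) → b:[0]  free=[F..........]
after create(c) → b:[0], c:[1]  free=[FF.........]
after append(b, 1) → b:[0, 2], c:[1]  free=[FFF........]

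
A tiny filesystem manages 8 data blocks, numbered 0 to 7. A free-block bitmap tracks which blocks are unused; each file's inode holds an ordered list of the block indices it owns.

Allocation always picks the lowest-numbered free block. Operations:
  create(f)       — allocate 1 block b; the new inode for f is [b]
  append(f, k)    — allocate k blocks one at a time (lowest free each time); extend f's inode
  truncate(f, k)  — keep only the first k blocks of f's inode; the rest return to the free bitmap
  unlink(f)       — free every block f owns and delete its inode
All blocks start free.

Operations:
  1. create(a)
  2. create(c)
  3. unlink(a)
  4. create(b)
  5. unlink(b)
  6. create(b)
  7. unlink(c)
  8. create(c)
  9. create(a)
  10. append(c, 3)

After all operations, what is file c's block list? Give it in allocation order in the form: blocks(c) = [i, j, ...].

create(a): bitmap=F....... | a=[0]
create(c): bitmap=FF...... | a=[0] c=[1]
unlink(a): bitmap=.F...... | c=[1]
create(b): bitmap=FF...... | b=[0] c=[1]
unlink(b): bitmap=.F...... | c=[1]
create(b): bitmap=FF...... | b=[0] c=[1]
unlink(c): bitmap=F....... | b=[0]
create(c): bitmap=FF...... | b=[0] c=[1]
create(a): bitmap=FFF..... | a=[2] b=[0] c=[1]
append(c, 3): bitmap=FFFFFF.. | a=[2] b=[0] c=[1, 3, 4, 5]

blocks(c) = [1, 3, 4, 5]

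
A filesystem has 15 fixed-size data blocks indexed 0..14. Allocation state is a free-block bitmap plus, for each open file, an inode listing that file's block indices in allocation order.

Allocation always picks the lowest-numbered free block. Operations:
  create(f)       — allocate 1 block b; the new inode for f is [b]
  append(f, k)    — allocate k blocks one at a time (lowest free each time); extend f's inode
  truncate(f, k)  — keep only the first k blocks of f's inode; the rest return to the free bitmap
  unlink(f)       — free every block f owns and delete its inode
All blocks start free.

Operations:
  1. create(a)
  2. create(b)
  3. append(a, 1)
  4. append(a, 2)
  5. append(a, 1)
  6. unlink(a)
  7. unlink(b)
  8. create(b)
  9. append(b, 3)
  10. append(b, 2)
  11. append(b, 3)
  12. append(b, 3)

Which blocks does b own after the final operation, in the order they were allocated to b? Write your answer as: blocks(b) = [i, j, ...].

blocks(b) = [0, 1, 2, 3, 4, 5, 6, 7, 8, 9, 10, 11]

create(a): bitmap=F.............. | a=[0]
create(b): bitmap=FF............. | a=[0] b=[1]
append(a, 1): bitmap=FFF............ | a=[0, 2] b=[1]
append(a, 2): bitmap=FFFFF.......... | a=[0, 2, 3, 4] b=[1]
append(a, 1): bitmap=FFFFFF......... | a=[0, 2, 3, 4, 5] b=[1]
unlink(a): bitmap=.F............. | b=[1]
unlink(b): bitmap=............... | 
create(b): bitmap=F.............. | b=[0]
append(b, 3): bitmap=FFFF........... | b=[0, 1, 2, 3]
append(b, 2): bitmap=FFFFFF......... | b=[0, 1, 2, 3, 4, 5]
append(b, 3): bitmap=FFFFFFFFF...... | b=[0, 1, 2, 3, 4, 5, 6, 7, 8]
append(b, 3): bitmap=FFFFFFFFFFFF... | b=[0, 1, 2, 3, 4, 5, 6, 7, 8, 9, 10, 11]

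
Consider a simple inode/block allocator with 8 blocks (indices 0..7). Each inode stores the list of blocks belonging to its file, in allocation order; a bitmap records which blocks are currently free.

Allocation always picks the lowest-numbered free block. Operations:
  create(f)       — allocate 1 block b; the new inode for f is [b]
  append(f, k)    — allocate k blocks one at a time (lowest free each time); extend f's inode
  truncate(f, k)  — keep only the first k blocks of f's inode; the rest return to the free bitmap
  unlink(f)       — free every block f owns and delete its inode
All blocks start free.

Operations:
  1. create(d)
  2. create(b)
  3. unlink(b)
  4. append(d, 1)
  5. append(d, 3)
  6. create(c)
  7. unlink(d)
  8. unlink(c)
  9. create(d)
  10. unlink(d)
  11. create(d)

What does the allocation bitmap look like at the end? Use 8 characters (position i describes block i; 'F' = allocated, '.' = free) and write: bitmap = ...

  1. create(d)  ⇒  F.......  {d→[0]}
  2. create(b)  ⇒  FF......  {b→[1]; d→[0]}
  3. unlink(b)  ⇒  F.......  {d→[0]}
  4. append(d, 1)  ⇒  FF......  {d→[0, 1]}
  5. append(d, 3)  ⇒  FFFFF...  {d→[0, 1, 2, 3, 4]}
  6. create(c)  ⇒  FFFFFF..  {c→[5]; d→[0, 1, 2, 3, 4]}
  7. unlink(d)  ⇒  .....F..  {c→[5]}
  8. unlink(c)  ⇒  ........  {}
  9. create(d)  ⇒  F.......  {d→[0]}
  10. unlink(d)  ⇒  ........  {}
  11. create(d)  ⇒  F.......  {d→[0]}

bitmap = F.......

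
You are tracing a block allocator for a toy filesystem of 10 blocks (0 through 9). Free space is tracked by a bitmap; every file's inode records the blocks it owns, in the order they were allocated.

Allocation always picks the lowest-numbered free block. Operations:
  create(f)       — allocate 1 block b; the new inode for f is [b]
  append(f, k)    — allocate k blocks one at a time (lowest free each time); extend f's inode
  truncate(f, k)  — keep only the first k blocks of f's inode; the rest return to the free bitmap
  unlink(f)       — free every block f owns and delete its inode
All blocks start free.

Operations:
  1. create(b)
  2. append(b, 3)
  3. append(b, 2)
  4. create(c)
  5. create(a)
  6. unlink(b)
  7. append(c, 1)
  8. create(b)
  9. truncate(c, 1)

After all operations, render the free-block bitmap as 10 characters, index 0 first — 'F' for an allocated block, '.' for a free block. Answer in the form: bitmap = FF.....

  1. create(b)  ⇒  F.........  {b→[0]}
  2. append(b, 3)  ⇒  FFFF......  {b→[0, 1, 2, 3]}
  3. append(b, 2)  ⇒  FFFFFF....  {b→[0, 1, 2, 3, 4, 5]}
  4. create(c)  ⇒  FFFFFFF...  {b→[0, 1, 2, 3, 4, 5]; c→[6]}
  5. create(a)  ⇒  FFFFFFFF..  {a→[7]; b→[0, 1, 2, 3, 4, 5]; c→[6]}
  6. unlink(b)  ⇒  ......FF..  {a→[7]; c→[6]}
  7. append(c, 1)  ⇒  F.....FF..  {a→[7]; c→[6, 0]}
  8. create(b)  ⇒  FF....FF..  {a→[7]; b→[1]; c→[6, 0]}
  9. truncate(c, 1)  ⇒  .F....FF..  {a→[7]; b→[1]; c→[6]}

bitmap = .F....FF..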